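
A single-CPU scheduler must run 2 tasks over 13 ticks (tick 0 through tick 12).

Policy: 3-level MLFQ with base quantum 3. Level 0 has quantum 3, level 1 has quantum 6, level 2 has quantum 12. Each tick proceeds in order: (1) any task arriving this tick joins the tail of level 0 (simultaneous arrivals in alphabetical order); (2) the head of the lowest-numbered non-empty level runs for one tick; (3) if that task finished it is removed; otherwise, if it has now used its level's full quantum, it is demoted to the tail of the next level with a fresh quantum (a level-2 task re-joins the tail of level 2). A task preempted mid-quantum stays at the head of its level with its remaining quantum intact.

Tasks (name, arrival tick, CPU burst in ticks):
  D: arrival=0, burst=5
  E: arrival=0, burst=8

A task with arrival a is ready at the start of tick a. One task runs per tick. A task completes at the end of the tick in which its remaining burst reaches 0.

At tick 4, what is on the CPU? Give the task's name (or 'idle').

t=0: L0/L1/L2 = DE/-/- → run D
t=1: L0/L1/L2 = DE/-/- → run D
t=2: L0/L1/L2 = DE/-/- → run D
t=3: L0/L1/L2 = E/D/- → run E
t=4: L0/L1/L2 = E/D/- → run E
t=5: L0/L1/L2 = E/D/- → run E
t=6: L0/L1/L2 = -/DE/- → run D
t=7: L0/L1/L2 = -/DE/- → run D
t=8: L0/L1/L2 = -/E/- → run E
t=9: L0/L1/L2 = -/E/- → run E
t=10: L0/L1/L2 = -/E/- → run E
t=11: L0/L1/L2 = -/E/- → run E
t=12: L0/L1/L2 = -/E/- → run E

running at tick 4 = E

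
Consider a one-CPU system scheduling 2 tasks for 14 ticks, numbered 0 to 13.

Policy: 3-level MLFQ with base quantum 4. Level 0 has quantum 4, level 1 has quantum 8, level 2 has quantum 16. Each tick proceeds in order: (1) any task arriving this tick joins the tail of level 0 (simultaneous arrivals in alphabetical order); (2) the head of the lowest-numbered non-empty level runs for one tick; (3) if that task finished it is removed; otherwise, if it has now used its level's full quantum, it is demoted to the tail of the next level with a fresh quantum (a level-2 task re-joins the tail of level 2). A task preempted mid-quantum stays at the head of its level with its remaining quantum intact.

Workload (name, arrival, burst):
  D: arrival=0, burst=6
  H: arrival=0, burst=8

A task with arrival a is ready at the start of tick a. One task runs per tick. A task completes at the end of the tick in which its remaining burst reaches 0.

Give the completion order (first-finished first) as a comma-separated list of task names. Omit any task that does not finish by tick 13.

t=0: L0/L1/L2 = DH/-/- → run D
t=1: L0/L1/L2 = DH/-/- → run D
t=2: L0/L1/L2 = DH/-/- → run D
t=3: L0/L1/L2 = DH/-/- → run D
t=4: L0/L1/L2 = H/D/- → run H
t=5: L0/L1/L2 = H/D/- → run H
t=6: L0/L1/L2 = H/D/- → run H
t=7: L0/L1/L2 = H/D/- → run H
t=8: L0/L1/L2 = -/DH/- → run D
t=9: L0/L1/L2 = -/DH/- → run D
t=10: L0/L1/L2 = -/H/- → run H
t=11: L0/L1/L2 = -/H/- → run H
t=12: L0/L1/L2 = -/H/- → run H
t=13: L0/L1/L2 = -/H/- → run H

completion order = D, H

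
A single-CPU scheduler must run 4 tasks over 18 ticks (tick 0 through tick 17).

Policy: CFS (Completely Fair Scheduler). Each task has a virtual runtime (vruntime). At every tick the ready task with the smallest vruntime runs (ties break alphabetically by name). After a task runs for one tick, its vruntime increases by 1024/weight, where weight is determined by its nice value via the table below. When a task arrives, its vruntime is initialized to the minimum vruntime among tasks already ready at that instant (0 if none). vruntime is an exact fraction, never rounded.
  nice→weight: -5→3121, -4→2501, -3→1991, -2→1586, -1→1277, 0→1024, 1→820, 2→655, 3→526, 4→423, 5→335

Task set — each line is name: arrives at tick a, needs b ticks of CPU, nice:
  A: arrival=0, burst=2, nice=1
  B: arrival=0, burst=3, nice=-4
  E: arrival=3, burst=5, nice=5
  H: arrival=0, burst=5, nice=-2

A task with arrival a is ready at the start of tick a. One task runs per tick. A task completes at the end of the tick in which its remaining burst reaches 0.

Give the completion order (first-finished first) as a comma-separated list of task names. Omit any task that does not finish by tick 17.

t=0: vr[A=0 B=0 H=0] → run A
t=1: vr[A=256/205 B=0 H=0] → run B
t=2: vr[A=256/205 B=1024/2501 H=0] → run H
t=3: vr[A=256/205 B=1024/2501 E=1024/2501 H=512/793] → run B
t=4: vr[A=256/205 B=2048/2501 E=1024/2501 H=512/793] → run E
t=5: vr[A=256/205 B=2048/2501 E=2904064/837835 H=512/793] → run H
t=6: vr[A=256/205 B=2048/2501 E=2904064/837835 H=1024/793] → run B
t=7: vr[A=256/205 E=2904064/837835 H=1024/793] → run A
t=8: vr[E=2904064/837835 H=1024/793] → run H
t=9: vr[E=2904064/837835 H=1536/793] → run H
t=10: vr[E=2904064/837835 H=2048/793] → run H
t=11: vr[E=2904064/837835] → run E
t=12: vr[E=5465088/837835] → run E
t=13: vr[E=8026112/837835] → run E
t=14: vr[E=10587136/837835] → run E
t=15: (idle)
t=16: (idle)
t=17: (idle)

completion order = B, A, H, E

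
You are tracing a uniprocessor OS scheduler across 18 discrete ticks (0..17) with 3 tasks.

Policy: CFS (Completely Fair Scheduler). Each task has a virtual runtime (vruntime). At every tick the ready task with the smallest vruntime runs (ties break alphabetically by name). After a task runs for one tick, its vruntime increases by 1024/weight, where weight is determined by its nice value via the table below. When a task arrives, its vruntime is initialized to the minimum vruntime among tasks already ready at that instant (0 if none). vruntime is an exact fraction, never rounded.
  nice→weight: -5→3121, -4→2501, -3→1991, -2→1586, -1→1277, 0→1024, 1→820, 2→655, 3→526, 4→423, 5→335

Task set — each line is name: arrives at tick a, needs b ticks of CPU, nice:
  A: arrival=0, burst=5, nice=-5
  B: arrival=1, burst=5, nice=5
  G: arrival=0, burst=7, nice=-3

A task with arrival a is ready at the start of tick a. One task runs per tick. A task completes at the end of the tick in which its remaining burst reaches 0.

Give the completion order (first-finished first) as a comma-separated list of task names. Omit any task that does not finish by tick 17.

completion order = A, G, B

t=0: vr[A=0 G=0] → run A
t=1: vr[A=1024/3121 B=0 G=0] → run B
t=2: vr[A=1024/3121 B=1024/335 G=0] → run G
t=3: vr[A=1024/3121 B=1024/335 G=1024/1991] → run A
t=4: vr[A=2048/3121 B=1024/335 G=1024/1991] → run G
t=5: vr[A=2048/3121 B=1024/335 G=2048/1991] → run A
t=6: vr[A=3072/3121 B=1024/335 G=2048/1991] → run A
t=7: vr[A=4096/3121 B=1024/335 G=2048/1991] → run G
t=8: vr[A=4096/3121 B=1024/335 G=3072/1991] → run A
t=9: vr[B=1024/335 G=3072/1991] → run G
t=10: vr[B=1024/335 G=4096/1991] → run G
t=11: vr[B=1024/335 G=5120/1991] → run G
t=12: vr[B=1024/335 G=6144/1991] → run B
t=13: vr[B=2048/335 G=6144/1991] → run G
t=14: vr[B=2048/335] → run B
t=15: vr[B=3072/335] → run B
t=16: vr[B=4096/335] → run B
t=17: (idle)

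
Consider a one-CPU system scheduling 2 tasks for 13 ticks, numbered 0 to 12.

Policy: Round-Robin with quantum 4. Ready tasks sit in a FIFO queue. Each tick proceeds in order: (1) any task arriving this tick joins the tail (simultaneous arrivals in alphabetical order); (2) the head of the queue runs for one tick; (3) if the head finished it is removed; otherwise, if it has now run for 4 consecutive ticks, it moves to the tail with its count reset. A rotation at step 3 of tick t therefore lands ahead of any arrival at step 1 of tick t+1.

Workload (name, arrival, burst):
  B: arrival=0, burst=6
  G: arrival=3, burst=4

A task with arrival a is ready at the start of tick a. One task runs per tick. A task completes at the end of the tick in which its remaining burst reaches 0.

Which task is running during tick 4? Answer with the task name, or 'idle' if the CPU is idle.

running at tick 4 = G

t=0: queue=[B] q_used=0 → run B
t=1: queue=[B] q_used=1 → run B
t=2: queue=[B] q_used=2 → run B
t=3: queue=[B,G] q_used=3 → run B
t=4: queue=[G,B] q_used=0 → run G
t=5: queue=[G,B] q_used=1 → run G
t=6: queue=[G,B] q_used=2 → run G
t=7: queue=[G,B] q_used=3 → run G
t=8: queue=[B] q_used=0 → run B
t=9: queue=[B] q_used=1 → run B
t=10: (idle)
t=11: (idle)
t=12: (idle)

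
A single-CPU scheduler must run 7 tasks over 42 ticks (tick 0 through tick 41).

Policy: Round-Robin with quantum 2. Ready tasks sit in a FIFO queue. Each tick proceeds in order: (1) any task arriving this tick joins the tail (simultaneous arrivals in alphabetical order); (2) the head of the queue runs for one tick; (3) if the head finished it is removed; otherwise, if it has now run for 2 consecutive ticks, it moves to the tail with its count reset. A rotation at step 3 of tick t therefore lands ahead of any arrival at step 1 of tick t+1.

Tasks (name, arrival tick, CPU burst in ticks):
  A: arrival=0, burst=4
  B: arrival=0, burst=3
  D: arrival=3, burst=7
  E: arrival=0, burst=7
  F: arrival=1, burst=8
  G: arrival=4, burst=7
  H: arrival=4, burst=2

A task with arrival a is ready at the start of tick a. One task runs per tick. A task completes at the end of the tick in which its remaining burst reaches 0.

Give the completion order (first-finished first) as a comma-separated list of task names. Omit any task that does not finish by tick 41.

completion order = A, B, H, E, F, D, G

t=0: queue=[A,B,E] q_used=0 → run A
t=1: queue=[A,B,E,F] q_used=1 → run A
t=2: queue=[B,E,F,A] q_used=0 → run B
t=3: queue=[B,E,F,A,D] q_used=1 → run B
t=4: queue=[E,F,A,D,B,G,H] q_used=0 → run E
t=5: queue=[E,F,A,D,B,G,H] q_used=1 → run E
t=6: queue=[F,A,D,B,G,H,E] q_used=0 → run F
t=7: queue=[F,A,D,B,G,H,E] q_used=1 → run F
t=8: queue=[A,D,B,G,H,E,F] q_used=0 → run A
t=9: queue=[A,D,B,G,H,E,F] q_used=1 → run A
t=10: queue=[D,B,G,H,E,F] q_used=0 → run D
t=11: queue=[D,B,G,H,E,F] q_used=1 → run D
t=12: queue=[B,G,H,E,F,D] q_used=0 → run B
t=13: queue=[G,H,E,F,D] q_used=0 → run G
t=14: queue=[G,H,E,F,D] q_used=1 → run G
t=15: queue=[H,E,F,D,G] q_used=0 → run H
t=16: queue=[H,E,F,D,G] q_used=1 → run H
t=17: queue=[E,F,D,G] q_used=0 → run E
t=18: queue=[E,F,D,G] q_used=1 → run E
t=19: queue=[F,D,G,E] q_used=0 → run F
t=20: queue=[F,D,G,E] q_used=1 → run F
t=21: queue=[D,G,E,F] q_used=0 → run D
t=22: queue=[D,G,E,F] q_used=1 → run D
t=23: queue=[G,E,F,D] q_used=0 → run G
t=24: queue=[G,E,F,D] q_used=1 → run G
t=25: queue=[E,F,D,G] q_used=0 → run E
t=26: queue=[E,F,D,G] q_used=1 → run E
t=27: queue=[F,D,G,E] q_used=0 → run F
t=28: queue=[F,D,G,E] q_used=1 → run F
t=29: queue=[D,G,E,F] q_used=0 → run D
t=30: queue=[D,G,E,F] q_used=1 → run D
t=31: queue=[G,E,F,D] q_used=0 → run G
t=32: queue=[G,E,F,D] q_used=1 → run G
t=33: queue=[E,F,D,G] q_used=0 → run E
t=34: queue=[F,D,G] q_used=0 → run F
t=35: queue=[F,D,G] q_used=1 → run F
t=36: queue=[D,G] q_used=0 → run D
t=37: queue=[G] q_used=0 → run G
t=38: (idle)
t=39: (idle)
t=40: (idle)
t=41: (idle)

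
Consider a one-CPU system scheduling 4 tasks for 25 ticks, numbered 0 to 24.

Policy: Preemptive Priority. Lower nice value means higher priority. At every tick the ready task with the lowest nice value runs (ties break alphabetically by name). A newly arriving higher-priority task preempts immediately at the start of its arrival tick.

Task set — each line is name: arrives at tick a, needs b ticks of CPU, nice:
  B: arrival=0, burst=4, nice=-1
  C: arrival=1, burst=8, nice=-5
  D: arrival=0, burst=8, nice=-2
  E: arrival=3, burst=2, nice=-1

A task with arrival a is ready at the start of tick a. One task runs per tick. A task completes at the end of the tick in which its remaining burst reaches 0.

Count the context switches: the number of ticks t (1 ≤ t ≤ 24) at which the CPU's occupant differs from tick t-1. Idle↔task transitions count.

t=0: ready={B,D} → run D
t=1: ready={B,C,D} → run C
t=2: ready={B,C,D} → run C
t=3: ready={B,C,D,E} → run C
t=4: ready={B,C,D,E} → run C
t=5: ready={B,C,D,E} → run C
t=6: ready={B,C,D,E} → run C
t=7: ready={B,C,D,E} → run C
t=8: ready={B,C,D,E} → run C
t=9: ready={B,D,E} → run D
t=10: ready={B,D,E} → run D
t=11: ready={B,D,E} → run D
t=12: ready={B,D,E} → run D
t=13: ready={B,D,E} → run D
t=14: ready={B,D,E} → run D
t=15: ready={B,D,E} → run D
t=16: ready={B,E} → run B
t=17: ready={B,E} → run B
t=18: ready={B,E} → run B
t=19: ready={B,E} → run B
t=20: ready={E} → run E
t=21: ready={E} → run E
t=22: (idle)
t=23: (idle)
t=24: (idle)

context switches = 5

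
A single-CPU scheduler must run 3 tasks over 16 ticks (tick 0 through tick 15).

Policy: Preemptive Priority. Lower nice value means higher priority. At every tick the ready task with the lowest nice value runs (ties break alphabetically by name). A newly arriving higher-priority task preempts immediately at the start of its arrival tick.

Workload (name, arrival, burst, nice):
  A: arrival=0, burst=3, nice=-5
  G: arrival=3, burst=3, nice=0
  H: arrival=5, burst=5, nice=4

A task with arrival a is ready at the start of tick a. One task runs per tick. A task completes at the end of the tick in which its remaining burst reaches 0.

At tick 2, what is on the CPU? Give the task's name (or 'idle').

running at tick 2 = A

t=0: ready={A} → run A
t=1: ready={A} → run A
t=2: ready={A} → run A
t=3: ready={G} → run G
t=4: ready={G} → run G
t=5: ready={G,H} → run G
t=6: ready={H} → run H
t=7: ready={H} → run H
t=8: ready={H} → run H
t=9: ready={H} → run H
t=10: ready={H} → run H
t=11: (idle)
t=12: (idle)
t=13: (idle)
t=14: (idle)
t=15: (idle)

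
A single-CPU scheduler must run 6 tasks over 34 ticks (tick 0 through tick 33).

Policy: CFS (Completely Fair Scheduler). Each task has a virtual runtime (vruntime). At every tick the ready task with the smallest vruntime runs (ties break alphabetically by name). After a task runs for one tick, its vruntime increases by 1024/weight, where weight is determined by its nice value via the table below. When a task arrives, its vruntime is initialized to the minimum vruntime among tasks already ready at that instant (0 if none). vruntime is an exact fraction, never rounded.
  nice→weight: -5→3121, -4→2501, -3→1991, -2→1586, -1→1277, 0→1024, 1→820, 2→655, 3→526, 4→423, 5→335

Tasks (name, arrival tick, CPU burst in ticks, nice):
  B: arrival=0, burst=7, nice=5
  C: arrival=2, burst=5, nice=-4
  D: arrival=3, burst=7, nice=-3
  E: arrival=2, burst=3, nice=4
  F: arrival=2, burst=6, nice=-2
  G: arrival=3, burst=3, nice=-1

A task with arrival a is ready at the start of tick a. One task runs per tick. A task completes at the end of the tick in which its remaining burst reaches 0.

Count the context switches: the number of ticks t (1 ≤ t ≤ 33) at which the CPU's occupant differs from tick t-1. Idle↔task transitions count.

t=0: vr[B=0] → run B
t=1: vr[B=1024/335] → run B
t=2: vr[B=2048/335 C=2048/335 E=2048/335 F=2048/335] → run B
t=3: vr[B=3072/335 C=2048/335 D=2048/335 E=2048/335 F=2048/335 G=2048/335] → run C
t=4: vr[B=3072/335 C=5465088/837835 D=2048/335 E=2048/335 F=2048/335 G=2048/335] → run D
t=5: vr[B=3072/335 C=5465088/837835 D=4420608/666985 E=2048/335 F=2048/335 G=2048/335] → run E
t=6: vr[B=3072/335 C=5465088/837835 D=4420608/666985 E=1209344/141705 F=2048/335 G=2048/335] → run F
t=7: vr[B=3072/335 C=5465088/837835 D=4420608/666985 E=1209344/141705 F=1795584/265655 G=2048/335] → run G
t=8: vr[B=3072/335 C=5465088/837835 D=4420608/666985 E=1209344/141705 F=1795584/265655 G=2958336/427795] → run C
t=9: vr[B=3072/335 C=5808128/837835 D=4420608/666985 E=1209344/141705 F=1795584/265655 G=2958336/427795] → run D
t=10: vr[B=3072/335 C=5808128/837835 D=4763648/666985 E=1209344/141705 F=1795584/265655 G=2958336/427795] → run F
t=11: vr[B=3072/335 C=5808128/837835 D=4763648/666985 E=1209344/141705 F=1967104/265655 G=2958336/427795] → run G
t=12: vr[B=3072/335 C=5808128/837835 D=4763648/666985 E=1209344/141705 F=1967104/265655 G=3301376/427795] → run C
t=13: vr[B=3072/335 C=6151168/837835 D=4763648/666985 E=1209344/141705 F=1967104/265655 G=3301376/427795] → run D
t=14: vr[B=3072/335 C=6151168/837835 D=5106688/666985 E=1209344/141705 F=1967104/265655 G=3301376/427795] → run C
t=15: vr[B=3072/335 C=6494208/837835 D=5106688/666985 E=1209344/141705 F=1967104/265655 G=3301376/427795] → run F
t=16: vr[B=3072/335 C=6494208/837835 D=5106688/666985 E=1209344/141705 F=2138624/265655 G=3301376/427795] → run D
t=17: vr[B=3072/335 C=6494208/837835 D=5449728/666985 E=1209344/141705 F=2138624/265655 G=3301376/427795] → run G
t=18: vr[B=3072/335 C=6494208/837835 D=5449728/666985 E=1209344/141705 F=2138624/265655] → run C
t=19: vr[B=3072/335 D=5449728/666985 E=1209344/141705 F=2138624/265655] → run F
t=20: vr[B=3072/335 D=5449728/666985 E=1209344/141705 F=2310144/265655] → run D
t=21: vr[B=3072/335 D=5792768/666985 E=1209344/141705 F=2310144/265655] → run E
t=22: vr[B=3072/335 D=5792768/666985 E=1552384/141705 F=2310144/265655] → run D
t=23: vr[B=3072/335 D=6135808/666985 E=1552384/141705 F=2310144/265655] → run F
t=24: vr[B=3072/335 D=6135808/666985 E=1552384/141705 F=2481664/265655] → run B
t=25: vr[B=4096/335 D=6135808/666985 E=1552384/141705 F=2481664/265655] → run D
t=26: vr[B=4096/335 E=1552384/141705 F=2481664/265655] → run F
t=27: vr[B=4096/335 E=1552384/141705] → run E
t=28: vr[B=4096/335] → run B
t=29: vr[B=1024/67] → run B
t=30: vr[B=6144/335] → run B
t=31: (idle)
t=32: (idle)
t=33: (idle)

context switches = 27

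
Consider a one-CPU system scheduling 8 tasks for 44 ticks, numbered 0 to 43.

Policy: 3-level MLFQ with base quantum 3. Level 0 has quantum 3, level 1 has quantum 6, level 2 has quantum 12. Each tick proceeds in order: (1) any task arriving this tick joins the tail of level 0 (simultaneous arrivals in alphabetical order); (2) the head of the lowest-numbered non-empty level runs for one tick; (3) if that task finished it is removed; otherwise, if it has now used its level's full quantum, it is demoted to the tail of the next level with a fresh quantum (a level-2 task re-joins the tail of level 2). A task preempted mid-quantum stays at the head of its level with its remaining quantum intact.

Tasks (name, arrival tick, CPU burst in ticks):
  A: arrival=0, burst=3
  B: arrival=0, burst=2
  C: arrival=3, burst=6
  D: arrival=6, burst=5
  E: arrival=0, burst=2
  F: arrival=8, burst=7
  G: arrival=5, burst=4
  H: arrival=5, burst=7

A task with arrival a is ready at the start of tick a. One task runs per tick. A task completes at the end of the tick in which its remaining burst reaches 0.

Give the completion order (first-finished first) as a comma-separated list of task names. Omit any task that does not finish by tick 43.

t=0: L0/L1/L2 = ABE/-/- → run A
t=1: L0/L1/L2 = ABE/-/- → run A
t=2: L0/L1/L2 = ABE/-/- → run A
t=3: L0/L1/L2 = BEC/-/- → run B
t=4: L0/L1/L2 = BEC/-/- → run B
t=5: L0/L1/L2 = ECGH/-/- → run E
t=6: L0/L1/L2 = ECGHD/-/- → run E
t=7: L0/L1/L2 = CGHD/-/- → run C
t=8: L0/L1/L2 = CGHDF/-/- → run C
t=9: L0/L1/L2 = CGHDF/-/- → run C
t=10: L0/L1/L2 = GHDF/C/- → run G
t=11: L0/L1/L2 = GHDF/C/- → run G
t=12: L0/L1/L2 = GHDF/C/- → run G
t=13: L0/L1/L2 = HDF/CG/- → run H
t=14: L0/L1/L2 = HDF/CG/- → run H
t=15: L0/L1/L2 = HDF/CG/- → run H
t=16: L0/L1/L2 = DF/CGH/- → run D
t=17: L0/L1/L2 = DF/CGH/- → run D
t=18: L0/L1/L2 = DF/CGH/- → run D
t=19: L0/L1/L2 = F/CGHD/- → run F
t=20: L0/L1/L2 = F/CGHD/- → run F
t=21: L0/L1/L2 = F/CGHD/- → run F
t=22: L0/L1/L2 = -/CGHDF/- → run C
t=23: L0/L1/L2 = -/CGHDF/- → run C
t=24: L0/L1/L2 = -/CGHDF/- → run C
t=25: L0/L1/L2 = -/GHDF/- → run G
t=26: L0/L1/L2 = -/HDF/- → run H
t=27: L0/L1/L2 = -/HDF/- → run H
t=28: L0/L1/L2 = -/HDF/- → run H
t=29: L0/L1/L2 = -/HDF/- → run H
t=30: L0/L1/L2 = -/DF/- → run D
t=31: L0/L1/L2 = -/DF/- → run D
t=32: L0/L1/L2 = -/F/- → run F
t=33: L0/L1/L2 = -/F/- → run F
t=34: L0/L1/L2 = -/F/- → run F
t=35: L0/L1/L2 = -/F/- → run F
t=36: (idle)
t=37: (idle)
t=38: (idle)
t=39: (idle)
t=40: (idle)
t=41: (idle)
t=42: (idle)
t=43: (idle)

completion order = A, B, E, C, G, H, D, F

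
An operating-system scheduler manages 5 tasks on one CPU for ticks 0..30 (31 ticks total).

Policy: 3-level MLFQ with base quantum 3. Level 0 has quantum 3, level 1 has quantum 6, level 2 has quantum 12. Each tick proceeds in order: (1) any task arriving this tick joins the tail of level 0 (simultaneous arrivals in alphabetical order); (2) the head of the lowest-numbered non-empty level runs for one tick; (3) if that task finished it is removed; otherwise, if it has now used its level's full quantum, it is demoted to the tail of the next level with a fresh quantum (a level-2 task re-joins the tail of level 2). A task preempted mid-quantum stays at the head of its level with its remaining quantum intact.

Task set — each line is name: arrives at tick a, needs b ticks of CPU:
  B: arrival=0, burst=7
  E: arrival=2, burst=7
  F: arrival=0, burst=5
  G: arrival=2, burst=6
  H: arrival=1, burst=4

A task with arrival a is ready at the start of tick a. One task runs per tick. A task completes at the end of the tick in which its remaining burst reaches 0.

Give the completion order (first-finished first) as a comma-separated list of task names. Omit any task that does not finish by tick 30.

t=0: L0/L1/L2 = BF/-/- → run B
t=1: L0/L1/L2 = BFH/-/- → run B
t=2: L0/L1/L2 = BFHEG/-/- → run B
t=3: L0/L1/L2 = FHEG/B/- → run F
t=4: L0/L1/L2 = FHEG/B/- → run F
t=5: L0/L1/L2 = FHEG/B/- → run F
t=6: L0/L1/L2 = HEG/BF/- → run H
t=7: L0/L1/L2 = HEG/BF/- → run H
t=8: L0/L1/L2 = HEG/BF/- → run H
t=9: L0/L1/L2 = EG/BFH/- → run E
t=10: L0/L1/L2 = EG/BFH/- → run E
t=11: L0/L1/L2 = EG/BFH/- → run E
t=12: L0/L1/L2 = G/BFHE/- → run G
t=13: L0/L1/L2 = G/BFHE/- → run G
t=14: L0/L1/L2 = G/BFHE/- → run G
t=15: L0/L1/L2 = -/BFHEG/- → run B
t=16: L0/L1/L2 = -/BFHEG/- → run B
t=17: L0/L1/L2 = -/BFHEG/- → run B
t=18: L0/L1/L2 = -/BFHEG/- → run B
t=19: L0/L1/L2 = -/FHEG/- → run F
t=20: L0/L1/L2 = -/FHEG/- → run F
t=21: L0/L1/L2 = -/HEG/- → run H
t=22: L0/L1/L2 = -/EG/- → run E
t=23: L0/L1/L2 = -/EG/- → run E
t=24: L0/L1/L2 = -/EG/- → run E
t=25: L0/L1/L2 = -/EG/- → run E
t=26: L0/L1/L2 = -/G/- → run G
t=27: L0/L1/L2 = -/G/- → run G
t=28: L0/L1/L2 = -/G/- → run G
t=29: (idle)
t=30: (idle)

completion order = B, F, H, E, G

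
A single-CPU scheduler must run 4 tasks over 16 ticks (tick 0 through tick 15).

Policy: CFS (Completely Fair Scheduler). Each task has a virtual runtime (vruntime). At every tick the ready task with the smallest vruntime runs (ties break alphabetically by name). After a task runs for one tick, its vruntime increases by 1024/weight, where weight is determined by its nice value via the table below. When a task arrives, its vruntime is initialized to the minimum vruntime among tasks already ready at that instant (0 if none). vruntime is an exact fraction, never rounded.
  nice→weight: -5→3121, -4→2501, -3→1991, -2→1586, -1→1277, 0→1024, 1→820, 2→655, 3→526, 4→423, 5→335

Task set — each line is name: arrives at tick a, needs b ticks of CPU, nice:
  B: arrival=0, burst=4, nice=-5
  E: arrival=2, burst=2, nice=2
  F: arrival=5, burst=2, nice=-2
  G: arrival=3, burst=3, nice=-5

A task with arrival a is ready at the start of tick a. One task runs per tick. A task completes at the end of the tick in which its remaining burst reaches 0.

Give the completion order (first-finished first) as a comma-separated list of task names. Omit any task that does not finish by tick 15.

completion order = B, G, F, E

t=0: vr[B=0] → run B
t=1: vr[B=1024/3121] → run B
t=2: vr[B=2048/3121 E=2048/3121] → run B
t=3: vr[B=3072/3121 E=2048/3121 G=2048/3121] → run E
t=4: vr[B=3072/3121 E=4537344/2044255 G=2048/3121] → run G
t=5: vr[B=3072/3121 E=4537344/2044255 F=3072/3121 G=3072/3121] → run B
t=6: vr[E=4537344/2044255 F=3072/3121 G=3072/3121] → run F
t=7: vr[E=4537344/2044255 F=4034048/2474953 G=3072/3121] → run G
t=8: vr[E=4537344/2044255 F=4034048/2474953 G=4096/3121] → run G
t=9: vr[E=4537344/2044255 F=4034048/2474953] → run F
t=10: vr[E=4537344/2044255] → run E
t=11: (idle)
t=12: (idle)
t=13: (idle)
t=14: (idle)
t=15: (idle)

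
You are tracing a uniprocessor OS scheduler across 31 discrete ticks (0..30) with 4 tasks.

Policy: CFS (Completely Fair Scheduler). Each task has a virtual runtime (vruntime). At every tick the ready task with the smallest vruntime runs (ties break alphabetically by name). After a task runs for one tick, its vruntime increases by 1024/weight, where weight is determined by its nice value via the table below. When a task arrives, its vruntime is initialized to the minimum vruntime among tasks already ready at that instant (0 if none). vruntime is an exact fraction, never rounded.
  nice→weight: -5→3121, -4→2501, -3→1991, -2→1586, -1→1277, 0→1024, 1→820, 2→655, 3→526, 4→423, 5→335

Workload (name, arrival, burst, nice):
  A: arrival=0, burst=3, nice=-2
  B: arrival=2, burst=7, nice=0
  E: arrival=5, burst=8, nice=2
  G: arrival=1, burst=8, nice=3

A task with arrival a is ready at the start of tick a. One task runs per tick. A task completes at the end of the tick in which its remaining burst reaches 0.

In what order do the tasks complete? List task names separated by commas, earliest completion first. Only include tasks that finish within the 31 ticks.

t=0: vr[A=0] → run A
t=1: vr[A=512/793 G=512/793] → run A
t=2: vr[A=1024/793 B=512/793 G=512/793] → run B
t=3: vr[A=1024/793 B=1305/793 G=512/793] → run G
t=4: vr[A=1024/793 B=1305/793 G=540672/208559] → run A
t=5: vr[B=1305/793 E=1305/793 G=540672/208559] → run B
t=6: vr[B=2098/793 E=1305/793 G=540672/208559] → run E
t=7: vr[B=2098/793 E=1666807/519415 G=540672/208559] → run G
t=8: vr[B=2098/793 E=1666807/519415 G=946688/208559] → run B
t=9: vr[B=2891/793 E=1666807/519415 G=946688/208559] → run E
t=10: vr[B=2891/793 E=2478839/519415 G=946688/208559] → run B
t=11: vr[B=3684/793 E=2478839/519415 G=946688/208559] → run G
t=12: vr[B=3684/793 E=2478839/519415 G=1352704/208559] → run B
t=13: vr[B=4477/793 E=2478839/519415 G=1352704/208559] → run E
t=14: vr[B=4477/793 E=3290871/519415 G=1352704/208559] → run B
t=15: vr[B=5270/793 E=3290871/519415 G=1352704/208559] → run E
t=16: vr[B=5270/793 E=4102903/519415 G=1352704/208559] → run G
t=17: vr[B=5270/793 E=4102903/519415 G=1758720/208559] → run B
t=18: vr[E=4102903/519415 G=1758720/208559] → run E
t=19: vr[E=982987/103883 G=1758720/208559] → run G
t=20: vr[E=982987/103883 G=2164736/208559] → run E
t=21: vr[E=5726967/519415 G=2164736/208559] → run G
t=22: vr[E=5726967/519415 G=2570752/208559] → run E
t=23: vr[E=6538999/519415 G=2570752/208559] → run G
t=24: vr[E=6538999/519415 G=2976768/208559] → run E
t=25: vr[G=2976768/208559] → run G
t=26: (idle)
t=27: (idle)
t=28: (idle)
t=29: (idle)
t=30: (idle)

completion order = A, B, E, G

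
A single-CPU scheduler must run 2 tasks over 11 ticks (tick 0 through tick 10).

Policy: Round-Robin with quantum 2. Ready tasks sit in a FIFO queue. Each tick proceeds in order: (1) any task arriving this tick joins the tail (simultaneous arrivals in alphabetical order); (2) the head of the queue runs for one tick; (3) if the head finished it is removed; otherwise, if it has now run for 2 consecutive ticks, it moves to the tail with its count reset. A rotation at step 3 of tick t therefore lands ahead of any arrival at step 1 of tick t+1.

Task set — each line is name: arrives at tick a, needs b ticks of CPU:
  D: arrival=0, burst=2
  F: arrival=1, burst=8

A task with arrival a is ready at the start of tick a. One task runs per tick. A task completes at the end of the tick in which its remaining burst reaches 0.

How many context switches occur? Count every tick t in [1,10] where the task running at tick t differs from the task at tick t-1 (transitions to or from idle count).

context switches = 2

t=0: queue=[D] q_used=0 → run D
t=1: queue=[D,F] q_used=1 → run D
t=2: queue=[F] q_used=0 → run F
t=3: queue=[F] q_used=1 → run F
t=4: queue=[F] q_used=0 → run F
t=5: queue=[F] q_used=1 → run F
t=6: queue=[F] q_used=0 → run F
t=7: queue=[F] q_used=1 → run F
t=8: queue=[F] q_used=0 → run F
t=9: queue=[F] q_used=1 → run F
t=10: (idle)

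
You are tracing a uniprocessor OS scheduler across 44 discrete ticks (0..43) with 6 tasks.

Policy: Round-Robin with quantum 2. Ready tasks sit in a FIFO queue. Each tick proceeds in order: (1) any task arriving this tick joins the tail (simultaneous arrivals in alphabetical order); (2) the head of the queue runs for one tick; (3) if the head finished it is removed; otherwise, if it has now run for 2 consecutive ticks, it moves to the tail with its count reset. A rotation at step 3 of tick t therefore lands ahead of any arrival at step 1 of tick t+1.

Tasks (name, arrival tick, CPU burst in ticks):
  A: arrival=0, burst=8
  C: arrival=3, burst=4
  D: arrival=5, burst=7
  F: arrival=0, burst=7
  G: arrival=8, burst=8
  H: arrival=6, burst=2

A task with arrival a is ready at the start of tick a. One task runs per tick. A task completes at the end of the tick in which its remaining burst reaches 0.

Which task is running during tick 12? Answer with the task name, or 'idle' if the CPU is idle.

t=0: queue=[A,F] q_used=0 → run A
t=1: queue=[A,F] q_used=1 → run A
t=2: queue=[F,A] q_used=0 → run F
t=3: queue=[F,A,C] q_used=1 → run F
t=4: queue=[A,C,F] q_used=0 → run A
t=5: queue=[A,C,F,D] q_used=1 → run A
t=6: queue=[C,F,D,A,H] q_used=0 → run C
t=7: queue=[C,F,D,A,H] q_used=1 → run C
t=8: queue=[F,D,A,H,C,G] q_used=0 → run F
t=9: queue=[F,D,A,H,C,G] q_used=1 → run F
t=10: queue=[D,A,H,C,G,F] q_used=0 → run D
t=11: queue=[D,A,H,C,G,F] q_used=1 → run D
t=12: queue=[A,H,C,G,F,D] q_used=0 → run A
t=13: queue=[A,H,C,G,F,D] q_used=1 → run A
t=14: queue=[H,C,G,F,D,A] q_used=0 → run H
t=15: queue=[H,C,G,F,D,A] q_used=1 → run H
t=16: queue=[C,G,F,D,A] q_used=0 → run C
t=17: queue=[C,G,F,D,A] q_used=1 → run C
t=18: queue=[G,F,D,A] q_used=0 → run G
t=19: queue=[G,F,D,A] q_used=1 → run G
t=20: queue=[F,D,A,G] q_used=0 → run F
t=21: queue=[F,D,A,G] q_used=1 → run F
t=22: queue=[D,A,G,F] q_used=0 → run D
t=23: queue=[D,A,G,F] q_used=1 → run D
t=24: queue=[A,G,F,D] q_used=0 → run A
t=25: queue=[A,G,F,D] q_used=1 → run A
t=26: queue=[G,F,D] q_used=0 → run G
t=27: queue=[G,F,D] q_used=1 → run G
t=28: queue=[F,D,G] q_used=0 → run F
t=29: queue=[D,G] q_used=0 → run D
t=30: queue=[D,G] q_used=1 → run D
t=31: queue=[G,D] q_used=0 → run G
t=32: queue=[G,D] q_used=1 → run G
t=33: queue=[D,G] q_used=0 → run D
t=34: queue=[G] q_used=0 → run G
t=35: queue=[G] q_used=1 → run G
t=36: (idle)
t=37: (idle)
t=38: (idle)
t=39: (idle)
t=40: (idle)
t=41: (idle)
t=42: (idle)
t=43: (idle)

running at tick 12 = A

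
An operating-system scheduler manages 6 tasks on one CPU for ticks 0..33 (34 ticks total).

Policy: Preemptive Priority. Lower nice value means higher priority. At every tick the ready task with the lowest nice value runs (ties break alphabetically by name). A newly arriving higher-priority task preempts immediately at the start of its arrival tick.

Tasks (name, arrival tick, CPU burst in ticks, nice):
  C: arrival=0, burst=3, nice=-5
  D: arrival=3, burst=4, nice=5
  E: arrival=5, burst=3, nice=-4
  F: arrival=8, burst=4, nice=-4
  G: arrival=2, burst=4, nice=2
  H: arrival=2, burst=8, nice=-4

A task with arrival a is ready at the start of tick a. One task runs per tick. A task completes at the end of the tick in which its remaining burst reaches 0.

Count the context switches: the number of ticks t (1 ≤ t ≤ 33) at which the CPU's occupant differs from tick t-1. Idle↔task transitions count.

t=0: ready={C} → run C
t=1: ready={C} → run C
t=2: ready={C,G,H} → run C
t=3: ready={D,G,H} → run H
t=4: ready={D,G,H} → run H
t=5: ready={D,E,G,H} → run E
t=6: ready={D,E,G,H} → run E
t=7: ready={D,E,G,H} → run E
t=8: ready={D,F,G,H} → run F
t=9: ready={D,F,G,H} → run F
t=10: ready={D,F,G,H} → run F
t=11: ready={D,F,G,H} → run F
t=12: ready={D,G,H} → run H
t=13: ready={D,G,H} → run H
t=14: ready={D,G,H} → run H
t=15: ready={D,G,H} → run H
t=16: ready={D,G,H} → run H
t=17: ready={D,G,H} → run H
t=18: ready={D,G} → run G
t=19: ready={D,G} → run G
t=20: ready={D,G} → run G
t=21: ready={D,G} → run G
t=22: ready={D} → run D
t=23: ready={D} → run D
t=24: ready={D} → run D
t=25: ready={D} → run D
t=26: (idle)
t=27: (idle)
t=28: (idle)
t=29: (idle)
t=30: (idle)
t=31: (idle)
t=32: (idle)
t=33: (idle)

context switches = 7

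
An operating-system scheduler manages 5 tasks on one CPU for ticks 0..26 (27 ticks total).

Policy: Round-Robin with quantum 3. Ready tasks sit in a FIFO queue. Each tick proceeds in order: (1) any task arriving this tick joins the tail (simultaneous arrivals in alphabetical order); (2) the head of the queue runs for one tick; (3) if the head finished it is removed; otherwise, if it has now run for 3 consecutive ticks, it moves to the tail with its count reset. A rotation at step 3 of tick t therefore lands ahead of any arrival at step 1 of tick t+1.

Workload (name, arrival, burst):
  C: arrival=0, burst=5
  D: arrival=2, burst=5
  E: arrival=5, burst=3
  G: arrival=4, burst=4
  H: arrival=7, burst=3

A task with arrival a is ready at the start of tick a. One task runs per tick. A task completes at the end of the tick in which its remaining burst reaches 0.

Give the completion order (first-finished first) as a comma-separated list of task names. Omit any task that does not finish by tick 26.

completion order = C, E, D, H, G

t=0: queue=[C] q_used=0 → run C
t=1: queue=[C] q_used=1 → run C
t=2: queue=[C,D] q_used=2 → run C
t=3: queue=[D,C] q_used=0 → run D
t=4: queue=[D,C,G] q_used=1 → run D
t=5: queue=[D,C,G,E] q_used=2 → run D
t=6: queue=[C,G,E,D] q_used=0 → run C
t=7: queue=[C,G,E,D,H] q_used=1 → run C
t=8: queue=[G,E,D,H] q_used=0 → run G
t=9: queue=[G,E,D,H] q_used=1 → run G
t=10: queue=[G,E,D,H] q_used=2 → run G
t=11: queue=[E,D,H,G] q_used=0 → run E
t=12: queue=[E,D,H,G] q_used=1 → run E
t=13: queue=[E,D,H,G] q_used=2 → run E
t=14: queue=[D,H,G] q_used=0 → run D
t=15: queue=[D,H,G] q_used=1 → run D
t=16: queue=[H,G] q_used=0 → run H
t=17: queue=[H,G] q_used=1 → run H
t=18: queue=[H,G] q_used=2 → run H
t=19: queue=[G] q_used=0 → run G
t=20: (idle)
t=21: (idle)
t=22: (idle)
t=23: (idle)
t=24: (idle)
t=25: (idle)
t=26: (idle)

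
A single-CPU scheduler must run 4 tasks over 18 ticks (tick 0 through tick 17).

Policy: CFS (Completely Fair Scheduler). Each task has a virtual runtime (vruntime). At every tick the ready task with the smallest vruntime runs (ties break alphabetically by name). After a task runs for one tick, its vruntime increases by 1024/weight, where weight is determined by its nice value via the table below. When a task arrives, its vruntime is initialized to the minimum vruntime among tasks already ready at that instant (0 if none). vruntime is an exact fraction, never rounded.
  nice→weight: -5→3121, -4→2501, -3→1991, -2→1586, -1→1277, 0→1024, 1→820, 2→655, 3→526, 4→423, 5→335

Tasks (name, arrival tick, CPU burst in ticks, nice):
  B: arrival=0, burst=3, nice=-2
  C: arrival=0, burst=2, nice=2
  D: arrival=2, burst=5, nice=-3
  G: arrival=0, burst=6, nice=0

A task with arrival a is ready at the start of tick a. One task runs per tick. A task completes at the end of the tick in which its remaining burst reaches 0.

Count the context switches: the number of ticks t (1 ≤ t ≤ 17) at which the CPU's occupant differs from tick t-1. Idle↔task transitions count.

context switches = 14

t=0: vr[B=0 C=0 G=0] → run B
t=1: vr[B=512/793 C=0 G=0] → run C
t=2: vr[B=512/793 C=1024/655 D=0 G=0] → run D
t=3: vr[B=512/793 C=1024/655 D=1024/1991 G=0] → run G
t=4: vr[B=512/793 C=1024/655 D=1024/1991 G=1] → run D
t=5: vr[B=512/793 C=1024/655 D=2048/1991 G=1] → run B
t=6: vr[B=1024/793 C=1024/655 D=2048/1991 G=1] → run G
t=7: vr[B=1024/793 C=1024/655 D=2048/1991 G=2] → run D
t=8: vr[B=1024/793 C=1024/655 D=3072/1991 G=2] → run B
t=9: vr[C=1024/655 D=3072/1991 G=2] → run D
t=10: vr[C=1024/655 D=4096/1991 G=2] → run C
t=11: vr[D=4096/1991 G=2] → run G
t=12: vr[D=4096/1991 G=3] → run D
t=13: vr[G=3] → run G
t=14: vr[G=4] → run G
t=15: vr[G=5] → run G
t=16: (idle)
t=17: (idle)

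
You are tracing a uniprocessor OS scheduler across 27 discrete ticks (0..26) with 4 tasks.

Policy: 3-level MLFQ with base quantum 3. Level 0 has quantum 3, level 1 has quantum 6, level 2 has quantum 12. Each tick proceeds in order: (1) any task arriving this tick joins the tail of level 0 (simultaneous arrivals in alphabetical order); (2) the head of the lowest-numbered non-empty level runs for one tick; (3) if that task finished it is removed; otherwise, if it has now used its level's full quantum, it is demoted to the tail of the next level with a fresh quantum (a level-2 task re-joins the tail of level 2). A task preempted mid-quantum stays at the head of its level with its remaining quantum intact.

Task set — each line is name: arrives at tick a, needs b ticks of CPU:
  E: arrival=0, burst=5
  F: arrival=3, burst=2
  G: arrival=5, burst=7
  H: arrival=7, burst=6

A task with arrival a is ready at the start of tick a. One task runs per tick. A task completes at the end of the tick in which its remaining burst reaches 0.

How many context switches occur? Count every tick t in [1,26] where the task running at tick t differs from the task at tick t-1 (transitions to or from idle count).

context switches = 7

t=0: L0/L1/L2 = E/-/- → run E
t=1: L0/L1/L2 = E/-/- → run E
t=2: L0/L1/L2 = E/-/- → run E
t=3: L0/L1/L2 = F/E/- → run F
t=4: L0/L1/L2 = F/E/- → run F
t=5: L0/L1/L2 = G/E/- → run G
t=6: L0/L1/L2 = G/E/- → run G
t=7: L0/L1/L2 = GH/E/- → run G
t=8: L0/L1/L2 = H/EG/- → run H
t=9: L0/L1/L2 = H/EG/- → run H
t=10: L0/L1/L2 = H/EG/- → run H
t=11: L0/L1/L2 = -/EGH/- → run E
t=12: L0/L1/L2 = -/EGH/- → run E
t=13: L0/L1/L2 = -/GH/- → run G
t=14: L0/L1/L2 = -/GH/- → run G
t=15: L0/L1/L2 = -/GH/- → run G
t=16: L0/L1/L2 = -/GH/- → run G
t=17: L0/L1/L2 = -/H/- → run H
t=18: L0/L1/L2 = -/H/- → run H
t=19: L0/L1/L2 = -/H/- → run H
t=20: (idle)
t=21: (idle)
t=22: (idle)
t=23: (idle)
t=24: (idle)
t=25: (idle)
t=26: (idle)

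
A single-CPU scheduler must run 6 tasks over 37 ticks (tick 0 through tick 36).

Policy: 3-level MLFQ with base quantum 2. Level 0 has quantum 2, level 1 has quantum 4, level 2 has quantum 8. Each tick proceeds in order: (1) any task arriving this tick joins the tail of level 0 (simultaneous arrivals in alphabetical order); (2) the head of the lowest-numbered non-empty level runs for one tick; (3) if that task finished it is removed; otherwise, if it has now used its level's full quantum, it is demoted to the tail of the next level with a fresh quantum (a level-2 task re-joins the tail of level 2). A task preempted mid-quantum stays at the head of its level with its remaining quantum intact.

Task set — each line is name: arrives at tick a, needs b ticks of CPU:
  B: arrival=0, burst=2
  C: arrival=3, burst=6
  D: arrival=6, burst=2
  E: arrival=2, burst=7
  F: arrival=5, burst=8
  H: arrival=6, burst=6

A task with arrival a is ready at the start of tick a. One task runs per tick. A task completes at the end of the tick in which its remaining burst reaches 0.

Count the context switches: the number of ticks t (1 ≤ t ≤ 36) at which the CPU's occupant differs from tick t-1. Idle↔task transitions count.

t=0: L0/L1/L2 = B/-/- → run B
t=1: L0/L1/L2 = B/-/- → run B
t=2: L0/L1/L2 = E/-/- → run E
t=3: L0/L1/L2 = EC/-/- → run E
t=4: L0/L1/L2 = C/E/- → run C
t=5: L0/L1/L2 = CF/E/- → run C
t=6: L0/L1/L2 = FDH/EC/- → run F
t=7: L0/L1/L2 = FDH/EC/- → run F
t=8: L0/L1/L2 = DH/ECF/- → run D
t=9: L0/L1/L2 = DH/ECF/- → run D
t=10: L0/L1/L2 = H/ECF/- → run H
t=11: L0/L1/L2 = H/ECF/- → run H
t=12: L0/L1/L2 = -/ECFH/- → run E
t=13: L0/L1/L2 = -/ECFH/- → run E
t=14: L0/L1/L2 = -/ECFH/- → run E
t=15: L0/L1/L2 = -/ECFH/- → run E
t=16: L0/L1/L2 = -/CFH/E → run C
t=17: L0/L1/L2 = -/CFH/E → run C
t=18: L0/L1/L2 = -/CFH/E → run C
t=19: L0/L1/L2 = -/CFH/E → run C
t=20: L0/L1/L2 = -/FH/E → run F
t=21: L0/L1/L2 = -/FH/E → run F
t=22: L0/L1/L2 = -/FH/E → run F
t=23: L0/L1/L2 = -/FH/E → run F
t=24: L0/L1/L2 = -/H/EF → run H
t=25: L0/L1/L2 = -/H/EF → run H
t=26: L0/L1/L2 = -/H/EF → run H
t=27: L0/L1/L2 = -/H/EF → run H
t=28: L0/L1/L2 = -/-/EF → run E
t=29: L0/L1/L2 = -/-/F → run F
t=30: L0/L1/L2 = -/-/F → run F
t=31: (idle)
t=32: (idle)
t=33: (idle)
t=34: (idle)
t=35: (idle)
t=36: (idle)

context switches = 12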